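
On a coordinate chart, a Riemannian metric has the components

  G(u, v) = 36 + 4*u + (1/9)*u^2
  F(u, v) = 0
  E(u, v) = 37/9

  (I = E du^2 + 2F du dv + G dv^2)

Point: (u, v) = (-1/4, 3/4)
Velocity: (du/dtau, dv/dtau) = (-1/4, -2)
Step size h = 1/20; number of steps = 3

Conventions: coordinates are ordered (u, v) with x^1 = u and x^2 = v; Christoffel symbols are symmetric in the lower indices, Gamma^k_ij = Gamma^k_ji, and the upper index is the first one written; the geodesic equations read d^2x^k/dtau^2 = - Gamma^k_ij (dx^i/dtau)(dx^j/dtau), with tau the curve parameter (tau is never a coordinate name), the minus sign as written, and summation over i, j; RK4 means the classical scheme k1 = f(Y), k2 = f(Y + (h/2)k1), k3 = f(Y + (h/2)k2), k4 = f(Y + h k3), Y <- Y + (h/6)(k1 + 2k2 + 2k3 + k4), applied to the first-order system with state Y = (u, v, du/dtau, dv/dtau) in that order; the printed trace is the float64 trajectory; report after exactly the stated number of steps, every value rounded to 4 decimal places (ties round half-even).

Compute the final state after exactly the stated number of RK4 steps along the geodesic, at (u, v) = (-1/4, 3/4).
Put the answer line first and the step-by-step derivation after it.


Answer: u = -0.2659, v = 0.4496, du/dtau = 0.0384, dv/dtau = -2.0036

f(Y) = (du/dtau, dv/dtau, -Gamma^u_ij Y'^i Y'^j, -Gamma^v_ij Y'^i Y'^j) with the Gammas evaluated at the stage position; h = 0.050000; intermediate values shown to 6 dp
step 0: u = -0.2500, v = 0.7500, du/dtau = -0.2500, dv/dtau = -2.0000
step 1:
  k1: at (u, v) = (-0.250000, 0.750000), (du/dtau, dv/dtau) = (-0.250000, -2.000000); Gamma_uuu = 0.000000, Gamma_uuv = 0.000000, Gamma_uvv = -0.479730, Gamma_vuu = 0.000000, Gamma_vuv = 0.056338, Gamma_vvv = 0.000000; k1 = (-0.250000, -2.000000, 1.918919, -0.056338)
  k2: at (u, v) = (-0.256250, 0.700000), (du/dtau, dv/dtau) = (-0.202027, -2.001408); Gamma_uuu = 0.000000, Gamma_uuv = 0.000000, Gamma_uvv = -0.479561, Gamma_vuu = 0.000000, Gamma_vuv = 0.056358, Gamma_vvv = 0.000000; k2 = (-0.202027, -2.001408, 1.920946, -0.045575)
  k3: at (u, v) = (-0.255051, 0.699965), (du/dtau, dv/dtau) = (-0.201976, -2.001139); Gamma_uuu = 0.000000, Gamma_uuv = 0.000000, Gamma_uvv = -0.479593, Gamma_vuu = 0.000000, Gamma_vuv = 0.056354, Gamma_vvv = 0.000000; k3 = (-0.201976, -2.001139, 1.920559, -0.045555)
  k4: at (u, v) = (-0.260099, 0.649943), (du/dtau, dv/dtau) = (-0.153972, -2.002278); Gamma_uuu = 0.000000, Gamma_uuv = 0.000000, Gamma_uvv = -0.479457, Gamma_vuu = 0.000000, Gamma_vuv = 0.056370, Gamma_vvv = 0.000000; k4 = (-0.153972, -2.002278, 1.922198, -0.034757)
  Y <- Y + (h/6)(k1 + 2k2 + 2k3 + k4): u = -0.2601, v = 0.6499, du/dtau = -0.1540, dv/dtau = -2.0023
step 2:
  k1: at (u, v) = (-0.260100, 0.649939), (du/dtau, dv/dtau) = (-0.153966, -2.002278); Gamma_uuu = 0.000000, Gamma_uuv = 0.000000, Gamma_uvv = -0.479457, Gamma_vuu = 0.000000, Gamma_vuv = 0.056370, Gamma_vvv = 0.000000; k1 = (-0.153966, -2.002278, 1.922198, -0.034756)
  k2: at (u, v) = (-0.263949, 0.599882), (du/dtau, dv/dtau) = (-0.105911, -2.003147); Gamma_uuu = 0.000000, Gamma_uuv = 0.000000, Gamma_uvv = -0.479353, Gamma_vuu = 0.000000, Gamma_vuv = 0.056382, Gamma_vvv = 0.000000; k2 = (-0.105911, -2.003147, 1.923449, -0.023924)
  k3: at (u, v) = (-0.262748, 0.599860), (du/dtau, dv/dtau) = (-0.105879, -2.002876); Gamma_uuu = 0.000000, Gamma_uuv = 0.000000, Gamma_uvv = -0.479385, Gamma_vuu = 0.000000, Gamma_vuv = 0.056379, Gamma_vvv = 0.000000; k3 = (-0.105879, -2.002876, 1.923060, -0.023912)
  k4: at (u, v) = (-0.265394, 0.549795), (du/dtau, dv/dtau) = (-0.057813, -2.003474); Gamma_uuu = 0.000000, Gamma_uuv = 0.000000, Gamma_uvv = -0.479314, Gamma_vuu = 0.000000, Gamma_vuv = 0.056387, Gamma_vvv = 0.000000; k4 = (-0.057813, -2.003474, 1.923920, -0.013062)
  Y <- Y + (h/6)(k1 + 2k2 + 2k3 + k4): u = -0.2654, v = 0.5498, du/dtau = -0.0578, dv/dtau = -2.0035
step 3:
  k1: at (u, v) = (-0.265394, 0.549790), (du/dtau, dv/dtau) = (-0.057806, -2.003474); Gamma_uuu = 0.000000, Gamma_uuv = 0.000000, Gamma_uvv = -0.479314, Gamma_vuu = 0.000000, Gamma_vuv = 0.056387, Gamma_vvv = 0.000000; k1 = (-0.057806, -2.003474, 1.923920, -0.013061)
  k2: at (u, v) = (-0.266840, 0.499703), (du/dtau, dv/dtau) = (-0.009708, -2.003800); Gamma_uuu = 0.000000, Gamma_uuv = 0.000000, Gamma_uvv = -0.479275, Gamma_vuu = 0.000000, Gamma_vuv = 0.056392, Gamma_vvv = 0.000000; k2 = (-0.009708, -2.003800, 1.924391, -0.002194)
  k3: at (u, v) = (-0.265637, 0.499695), (du/dtau, dv/dtau) = (-0.009696, -2.003529); Gamma_uuu = 0.000000, Gamma_uuv = 0.000000, Gamma_uvv = -0.479307, Gamma_vuu = 0.000000, Gamma_vuv = 0.056388, Gamma_vvv = 0.000000; k3 = (-0.009696, -2.003529, 1.923999, -0.002191)
  k4: at (u, v) = (-0.265879, 0.449614), (du/dtau, dv/dtau) = (0.038394, -2.003583); Gamma_uuu = 0.000000, Gamma_uuv = 0.000000, Gamma_uvv = -0.479301, Gamma_vuu = 0.000000, Gamma_vuv = 0.056388, Gamma_vvv = 0.000000; k4 = (0.038394, -2.003583, 1.924078, 0.008675)
  Y <- Y + (h/6)(k1 + 2k2 + 2k3 + k4): u = -0.2659, v = 0.4496, du/dtau = 0.0384, dv/dtau = -2.0036


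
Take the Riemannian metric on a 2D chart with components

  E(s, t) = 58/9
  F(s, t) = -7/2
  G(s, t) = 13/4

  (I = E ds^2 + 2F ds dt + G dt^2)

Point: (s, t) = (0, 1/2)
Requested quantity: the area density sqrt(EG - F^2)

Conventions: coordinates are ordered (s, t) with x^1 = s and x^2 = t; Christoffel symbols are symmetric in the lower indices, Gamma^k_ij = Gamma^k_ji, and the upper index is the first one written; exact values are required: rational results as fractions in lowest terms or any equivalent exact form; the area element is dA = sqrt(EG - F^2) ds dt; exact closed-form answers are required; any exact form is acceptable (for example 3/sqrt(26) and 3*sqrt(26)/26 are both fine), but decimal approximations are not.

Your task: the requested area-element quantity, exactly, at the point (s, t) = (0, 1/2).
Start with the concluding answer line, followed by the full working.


Answer: sqrt(EG - F^2) = sqrt(313)/6

E = 58/9, F = -7/2, G = 13/4; EG - F^2 = 313/36


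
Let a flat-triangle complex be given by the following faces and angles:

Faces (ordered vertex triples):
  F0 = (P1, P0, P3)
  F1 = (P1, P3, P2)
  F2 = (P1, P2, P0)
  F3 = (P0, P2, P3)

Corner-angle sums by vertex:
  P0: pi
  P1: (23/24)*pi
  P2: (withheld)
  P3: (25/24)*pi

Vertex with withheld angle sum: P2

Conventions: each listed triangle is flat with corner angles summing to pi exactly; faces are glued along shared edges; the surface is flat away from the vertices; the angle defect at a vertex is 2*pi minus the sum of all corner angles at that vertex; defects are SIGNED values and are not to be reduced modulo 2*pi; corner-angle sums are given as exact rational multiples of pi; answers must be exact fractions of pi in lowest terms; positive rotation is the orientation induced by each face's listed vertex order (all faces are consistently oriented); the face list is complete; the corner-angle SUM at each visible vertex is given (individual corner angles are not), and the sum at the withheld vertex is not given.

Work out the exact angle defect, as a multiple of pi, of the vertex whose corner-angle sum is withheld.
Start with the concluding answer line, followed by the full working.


Answer: defect(P2) = pi

V = 4, E = 6, F = 4; chi = V - E + F = 2
Gauss-Bonnet: total defect = 2*pi*chi = 4*pi; visible defects sum to 3*pi


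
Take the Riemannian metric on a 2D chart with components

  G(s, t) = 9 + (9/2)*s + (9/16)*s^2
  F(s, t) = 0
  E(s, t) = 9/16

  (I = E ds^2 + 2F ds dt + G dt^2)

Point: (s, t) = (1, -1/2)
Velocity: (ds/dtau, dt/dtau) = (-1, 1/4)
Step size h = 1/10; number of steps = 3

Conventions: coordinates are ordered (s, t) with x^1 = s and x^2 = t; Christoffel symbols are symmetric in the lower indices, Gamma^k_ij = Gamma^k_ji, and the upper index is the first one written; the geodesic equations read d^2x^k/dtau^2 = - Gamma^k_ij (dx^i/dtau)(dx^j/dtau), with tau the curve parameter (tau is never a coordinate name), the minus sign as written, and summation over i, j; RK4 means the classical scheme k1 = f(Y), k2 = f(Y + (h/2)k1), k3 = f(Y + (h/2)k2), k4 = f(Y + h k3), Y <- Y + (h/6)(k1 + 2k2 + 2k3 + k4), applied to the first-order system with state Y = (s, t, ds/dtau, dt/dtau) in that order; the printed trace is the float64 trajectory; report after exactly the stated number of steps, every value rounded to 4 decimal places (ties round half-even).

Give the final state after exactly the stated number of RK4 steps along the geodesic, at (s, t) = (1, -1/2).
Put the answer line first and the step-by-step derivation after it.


Answer: s = 0.7149, t = -0.4204, ds/dtau = -0.8974, dt/dtau = 0.2811

f(Y) = (ds/dtau, dt/dtau, -Gamma^s_ij Y'^i Y'^j, -Gamma^t_ij Y'^i Y'^j) with the Gammas evaluated at the stage position; h = 0.100000; intermediate values shown to 6 dp
step 0: s = 1.0000, t = -0.5000, ds/dtau = -1.0000, dt/dtau = 0.2500
step 1:
  k1: at (s, t) = (1.000000, -0.500000), (ds/dtau, dt/dtau) = (-1.000000, 0.250000); Gamma_sss = 0.000000, Gamma_sst = 0.000000, Gamma_stt = -5.000000, Gamma_tss = 0.000000, Gamma_tst = 0.200000, Gamma_ttt = 0.000000; k1 = (-1.000000, 0.250000, 0.312500, 0.100000)
  k2: at (s, t) = (0.950000, -0.487500), (ds/dtau, dt/dtau) = (-0.984375, 0.255000); Gamma_sss = 0.000000, Gamma_sst = 0.000000, Gamma_stt = -4.950000, Gamma_tss = 0.000000, Gamma_tst = 0.202020, Gamma_ttt = 0.000000; k2 = (-0.984375, 0.255000, 0.321874, 0.101420)
  k3: at (s, t) = (0.950781, -0.487250), (ds/dtau, dt/dtau) = (-0.983906, 0.255071); Gamma_sss = 0.000000, Gamma_sst = 0.000000, Gamma_stt = -4.950781, Gamma_tss = 0.000000, Gamma_tst = 0.201988, Gamma_ttt = 0.000000; k3 = (-0.983906, 0.255071, 0.322104, 0.101384)
  k4: at (s, t) = (0.901609, -0.474493), (ds/dtau, dt/dtau) = (-0.967790, 0.260138); Gamma_sss = 0.000000, Gamma_sst = 0.000000, Gamma_stt = -4.901609, Gamma_tss = 0.000000, Gamma_tst = 0.204015, Gamma_ttt = 0.000000; k4 = (-0.967790, 0.260138, 0.331702, 0.102725)
  Y <- Y + (h/6)(k1 + 2k2 + 2k3 + k4): s = 0.9016, t = -0.4745, ds/dtau = -0.9678, dt/dtau = 0.2601
step 2:
  k1: at (s, t) = (0.901594, -0.474495), (ds/dtau, dt/dtau) = (-0.967797, 0.260139); Gamma_sss = 0.000000, Gamma_sst = 0.000000, Gamma_stt = -4.901594, Gamma_tss = 0.000000, Gamma_tst = 0.204015, Gamma_ttt = 0.000000; k1 = (-0.967797, 0.260139, 0.331702, 0.102726)
  k2: at (s, t) = (0.853204, -0.461488), (ds/dtau, dt/dtau) = (-0.951212, 0.265275); Gamma_sss = 0.000000, Gamma_sst = 0.000000, Gamma_stt = -4.853204, Gamma_tss = 0.000000, Gamma_tst = 0.206049, Gamma_ttt = 0.000000; k2 = (-0.951212, 0.265275, 0.341525, 0.103986)
  k3: at (s, t) = (0.854034, -0.461232), (ds/dtau, dt/dtau) = (-0.950721, 0.265338); Gamma_sss = 0.000000, Gamma_sst = 0.000000, Gamma_stt = -4.854034, Gamma_tss = 0.000000, Gamma_tst = 0.206014, Gamma_ttt = 0.000000; k3 = (-0.950721, 0.265338, 0.341745, 0.103939)
  k4: at (s, t) = (0.806522, -0.447962), (ds/dtau, dt/dtau) = (-0.933623, 0.270533); Gamma_sss = 0.000000, Gamma_sst = 0.000000, Gamma_stt = -4.806522, Gamma_tss = 0.000000, Gamma_tst = 0.208051, Gamma_ttt = 0.000000; k4 = (-0.933623, 0.270533, 0.351780, 0.105097)
  Y <- Y + (h/6)(k1 + 2k2 + 2k3 + k4): s = 0.8065, t = -0.4480, ds/dtau = -0.9336, dt/dtau = 0.2705
step 3:
  k1: at (s, t) = (0.806506, -0.447964), (ds/dtau, dt/dtau) = (-0.933630, 0.270533); Gamma_sss = 0.000000, Gamma_sst = 0.000000, Gamma_stt = -4.806506, Gamma_tss = 0.000000, Gamma_tst = 0.208051, Gamma_ttt = 0.000000; k1 = (-0.933630, 0.270533, 0.351780, 0.105098)
  k2: at (s, t) = (0.759824, -0.434437), (ds/dtau, dt/dtau) = (-0.916041, 0.275788); Gamma_sss = 0.000000, Gamma_sst = 0.000000, Gamma_stt = -4.759824, Gamma_tss = 0.000000, Gamma_tst = 0.210092, Gamma_ttt = 0.000000; k2 = (-0.916041, 0.275788, 0.362029, 0.106152)
  k3: at (s, t) = (0.760704, -0.434174), (ds/dtau, dt/dtau) = (-0.915529, 0.275841); Gamma_sss = 0.000000, Gamma_sst = 0.000000, Gamma_stt = -4.760704, Gamma_tss = 0.000000, Gamma_tst = 0.210053, Gamma_ttt = 0.000000; k3 = (-0.915529, 0.275841, 0.362234, 0.106094)
  k4: at (s, t) = (0.714953, -0.420380), (ds/dtau, dt/dtau) = (-0.897407, 0.281143); Gamma_sss = 0.000000, Gamma_sst = 0.000000, Gamma_stt = -4.714953, Gamma_tss = 0.000000, Gamma_tst = 0.212091, Gamma_ttt = 0.000000; k4 = (-0.897407, 0.281143, 0.372676, 0.107021)
  Y <- Y + (h/6)(k1 + 2k2 + 2k3 + k4): s = 0.7149, t = -0.4204, ds/dtau = -0.8974, dt/dtau = 0.2811


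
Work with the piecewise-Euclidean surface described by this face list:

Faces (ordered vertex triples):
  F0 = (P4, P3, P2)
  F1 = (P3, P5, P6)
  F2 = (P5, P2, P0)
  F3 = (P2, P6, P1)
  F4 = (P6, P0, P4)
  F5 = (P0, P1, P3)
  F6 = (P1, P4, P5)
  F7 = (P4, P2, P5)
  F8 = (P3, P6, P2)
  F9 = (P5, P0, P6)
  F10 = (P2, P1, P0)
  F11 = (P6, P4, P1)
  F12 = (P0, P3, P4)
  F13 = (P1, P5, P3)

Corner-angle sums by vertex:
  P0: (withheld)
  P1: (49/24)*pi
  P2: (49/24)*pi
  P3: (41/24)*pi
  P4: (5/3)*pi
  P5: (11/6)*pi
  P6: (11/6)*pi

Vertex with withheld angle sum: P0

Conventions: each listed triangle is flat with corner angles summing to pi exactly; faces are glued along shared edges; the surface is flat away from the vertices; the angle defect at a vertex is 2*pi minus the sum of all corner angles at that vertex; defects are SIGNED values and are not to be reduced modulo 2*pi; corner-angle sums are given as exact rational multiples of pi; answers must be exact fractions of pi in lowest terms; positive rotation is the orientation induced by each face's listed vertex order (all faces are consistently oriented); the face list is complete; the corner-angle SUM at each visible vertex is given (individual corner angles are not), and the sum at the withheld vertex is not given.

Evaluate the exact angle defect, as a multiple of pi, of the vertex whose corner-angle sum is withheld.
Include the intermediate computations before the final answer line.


V = 7, E = 21, F = 14; chi = V - E + F = 0
Gauss-Bonnet: total defect = 2*pi*chi = 0; visible defects sum to (7/8)*pi

Answer: defect(P0) = (-7/8)*pi


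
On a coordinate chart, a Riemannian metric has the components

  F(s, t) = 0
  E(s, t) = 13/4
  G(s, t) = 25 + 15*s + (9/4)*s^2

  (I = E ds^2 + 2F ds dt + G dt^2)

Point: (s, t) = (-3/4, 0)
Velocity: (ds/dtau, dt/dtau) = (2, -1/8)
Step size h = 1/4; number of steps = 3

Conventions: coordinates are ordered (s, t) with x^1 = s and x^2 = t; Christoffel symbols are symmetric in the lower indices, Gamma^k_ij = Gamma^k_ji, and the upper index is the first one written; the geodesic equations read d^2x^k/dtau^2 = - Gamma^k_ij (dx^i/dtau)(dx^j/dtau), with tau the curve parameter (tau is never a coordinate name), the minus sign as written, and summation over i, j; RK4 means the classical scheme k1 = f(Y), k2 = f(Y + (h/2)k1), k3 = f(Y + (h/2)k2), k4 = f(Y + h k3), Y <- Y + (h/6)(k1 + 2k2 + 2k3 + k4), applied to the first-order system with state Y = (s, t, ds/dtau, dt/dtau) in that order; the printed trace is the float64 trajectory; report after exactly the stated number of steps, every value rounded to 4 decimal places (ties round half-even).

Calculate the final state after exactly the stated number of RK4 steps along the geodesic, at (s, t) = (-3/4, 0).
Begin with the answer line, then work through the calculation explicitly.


Answer: s = 0.7550, t = -0.0593, ds/dtau = 2.0108, dt/dtau = -0.0499

f(Y) = (ds/dtau, dt/dtau, -Gamma^s_ij Y'^i Y'^j, -Gamma^t_ij Y'^i Y'^j) with the Gammas evaluated at the stage position; h = 0.250000; intermediate values shown to 6 dp
step 0: s = -0.7500, t = 0.0000, ds/dtau = 2.0000, dt/dtau = -0.1250
step 1:
  k1: at (s, t) = (-0.750000, 0.000000), (ds/dtau, dt/dtau) = (2.000000, -0.125000); Gamma_sss = 0.000000, Gamma_sst = 0.000000, Gamma_stt = -1.788462, Gamma_tss = 0.000000, Gamma_tst = 0.387097, Gamma_ttt = 0.000000; k1 = (2.000000, -0.125000, 0.027945, 0.193548)
  k2: at (s, t) = (-0.500000, -0.015625), (ds/dtau, dt/dtau) = (2.003493, -0.100806); Gamma_sss = 0.000000, Gamma_sst = 0.000000, Gamma_stt = -1.961538, Gamma_tss = 0.000000, Gamma_tst = 0.352941, Gamma_ttt = 0.000000; k2 = (2.003493, -0.100806, 0.019933, 0.142564)
  k3: at (s, t) = (-0.499563, -0.012601), (ds/dtau, dt/dtau) = (2.002492, -0.107180); Gamma_sss = 0.000000, Gamma_sst = 0.000000, Gamma_stt = -1.961841, Gamma_tss = 0.000000, Gamma_tst = 0.352887, Gamma_ttt = 0.000000; k3 = (2.002492, -0.107180, 0.022537, 0.151477)
  k4: at (s, t) = (-0.249377, -0.026795), (ds/dtau, dt/dtau) = (2.005634, -0.087131); Gamma_sss = 0.000000, Gamma_sst = 0.000000, Gamma_stt = -2.135047, Gamma_tss = 0.000000, Gamma_tst = 0.324259, Gamma_ttt = 0.000000; k4 = (2.005634, -0.087131, 0.016209, 0.113330)
  Y <- Y + (h/6)(k1 + 2k2 + 2k3 + k4): s = -0.2493, t = -0.0262, ds/dtau = 2.0054, dt/dtau = -0.0877
step 2:
  k1: at (s, t) = (-0.249267, -0.026171), (ds/dtau, dt/dtau) = (2.005379, -0.087710); Gamma_sss = 0.000000, Gamma_sst = 0.000000, Gamma_stt = -2.135123, Gamma_tss = 0.000000, Gamma_tst = 0.324247, Gamma_ttt = 0.000000; k1 = (2.005379, -0.087710, 0.016426, 0.114065)
  k2: at (s, t) = (0.001406, -0.037135), (ds/dtau, dt/dtau) = (2.007432, -0.073452); Gamma_sss = 0.000000, Gamma_sst = 0.000000, Gamma_stt = -2.308666, Gamma_tss = 0.000000, Gamma_tst = 0.299874, Gamma_ttt = 0.000000; k2 = (2.007432, -0.073452, 0.012456, 0.088433)
  k3: at (s, t) = (0.001662, -0.035352), (ds/dtau, dt/dtau) = (2.006936, -0.076656); Gamma_sss = 0.000000, Gamma_sst = 0.000000, Gamma_stt = -2.308843, Gamma_tss = 0.000000, Gamma_tst = 0.299850, Gamma_ttt = 0.000000; k3 = (2.006936, -0.076656, 0.013567, 0.092260)
  k4: at (s, t) = (0.252467, -0.045335), (ds/dtau, dt/dtau) = (2.008771, -0.064645); Gamma_sss = 0.000000, Gamma_sst = 0.000000, Gamma_stt = -2.482477, Gamma_tss = 0.000000, Gamma_tst = 0.278878, Gamma_ttt = 0.000000; k4 = (2.008771, -0.064645, 0.010374, 0.072428)
  Y <- Y + (h/6)(k1 + 2k2 + 2k3 + k4): s = 0.2525, t = -0.0450, ds/dtau = 2.0087, dt/dtau = -0.0649
step 3:
  k1: at (s, t) = (0.252520, -0.045028), (ds/dtau, dt/dtau) = (2.008664, -0.064882); Gamma_sss = 0.000000, Gamma_sst = 0.000000, Gamma_stt = -2.482514, Gamma_tss = 0.000000, Gamma_tst = 0.278874, Gamma_ttt = 0.000000; k1 = (2.008664, -0.064882, 0.010450, 0.072689)
  k2: at (s, t) = (0.503603, -0.053138), (ds/dtau, dt/dtau) = (2.009970, -0.055796); Gamma_sss = 0.000000, Gamma_sst = 0.000000, Gamma_stt = -2.656341, Gamma_tss = 0.000000, Gamma_tst = 0.260625, Gamma_ttt = 0.000000; k2 = (2.009970, -0.055796, 0.008270, 0.058457)
  k3: at (s, t) = (0.503767, -0.052003), (ds/dtau, dt/dtau) = (2.009698, -0.057575); Gamma_sss = 0.000000, Gamma_sst = 0.000000, Gamma_stt = -2.656454, Gamma_tss = 0.000000, Gamma_tst = 0.260613, Gamma_ttt = 0.000000; k3 = (2.009698, -0.057575, 0.008806, 0.060310)
  k4: at (s, t) = (0.754945, -0.059422), (ds/dtau, dt/dtau) = (2.010866, -0.049804); Gamma_sss = 0.000000, Gamma_sst = 0.000000, Gamma_stt = -2.830346, Gamma_tss = 0.000000, Gamma_tst = 0.244602, Gamma_ttt = 0.000000; k4 = (2.010866, -0.049804, 0.007021, 0.048994)
  Y <- Y + (h/6)(k1 + 2k2 + 2k3 + k4): s = 0.7550, t = -0.0593, ds/dtau = 2.0108, dt/dtau = -0.0499


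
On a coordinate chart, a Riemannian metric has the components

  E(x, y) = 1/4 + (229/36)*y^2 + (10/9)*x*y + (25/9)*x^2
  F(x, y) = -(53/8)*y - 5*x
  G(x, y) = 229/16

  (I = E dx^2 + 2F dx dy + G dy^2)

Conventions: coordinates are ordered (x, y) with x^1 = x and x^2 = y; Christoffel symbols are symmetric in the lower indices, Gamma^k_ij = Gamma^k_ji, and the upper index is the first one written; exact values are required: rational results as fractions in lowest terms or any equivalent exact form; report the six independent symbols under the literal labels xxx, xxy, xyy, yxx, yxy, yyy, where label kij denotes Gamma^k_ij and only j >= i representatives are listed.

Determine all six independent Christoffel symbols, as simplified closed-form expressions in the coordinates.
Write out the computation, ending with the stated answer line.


E = 1/4 + (229/36)*y^2 + (10/9)*x*y + (25/9)*x^2; F = -(53/8)*y - 5*x; G = 229/16
Gamma^k_ij = (1/2) g^{kl} (d_i g_jl + d_j g_il - d_l g_ij), with g^inv = (1/(EG-F^2)) [[G, -F], [-F, E]]
first partials: E_x = (10/9)*y + (50/9)*x, E_y = (229/18)*y + (10/9)*x, F_x = -5, F_y = -53/8, G_x = 0, G_y = 0
D = EG - F^2 = 229/64 + (3395/72)*y^2 - (3625/72)*x*y + (2125/144)*x^2
expanded: Gamma^x_xx = (G E_x - 2F F_x + F E_y)/(2D), Gamma^x_xy = (G E_y - F G_x)/(2D), Gamma^x_yy = (2G F_y - G G_x - F G_y)/(2D), Gamma^y_xx = (2E F_x - E E_y - F E_x)/(2D), Gamma^y_xy = (E G_x - F E_y)/(2D), Gamma^y_yy = (E G_y - 2F F_y + F G_x)/(2D); substitute and cancel common factors

Answer: Gamma_xxx = (-1600*x^2 - 20440*x*y + 8500*x - 24274*y^2 - 14500*y)/(8500*x^2 - 29000*x*y + 27160*y^2 + 2061), Gamma_xxy = (4580*x + 52441*y)/(8500*x^2 - 29000*x*y + 27160*y^2 + 2061), Gamma_xyy = -109233/(17000*x^2 - 58000*x*y + 54320*y^2 + 4122), Gamma_yxx = (-8000*x^3 - 94800*x^2*y - 54960*x*y^2 + 81000*x*y - 720*x - 209764*y^3 - 145800*y^2 - 8244*y - 6480)/(76500*x^2 - 261000*x*y + 244440*y^2 + 18549), Gamma_yxy = (1600*x^2 + 20440*x*y + 24274*y^2)/(8500*x^2 - 29000*x*y + 27160*y^2 + 2061), Gamma_yyy = (-19080*x - 25281*y)/(8500*x^2 - 29000*x*y + 27160*y^2 + 2061)


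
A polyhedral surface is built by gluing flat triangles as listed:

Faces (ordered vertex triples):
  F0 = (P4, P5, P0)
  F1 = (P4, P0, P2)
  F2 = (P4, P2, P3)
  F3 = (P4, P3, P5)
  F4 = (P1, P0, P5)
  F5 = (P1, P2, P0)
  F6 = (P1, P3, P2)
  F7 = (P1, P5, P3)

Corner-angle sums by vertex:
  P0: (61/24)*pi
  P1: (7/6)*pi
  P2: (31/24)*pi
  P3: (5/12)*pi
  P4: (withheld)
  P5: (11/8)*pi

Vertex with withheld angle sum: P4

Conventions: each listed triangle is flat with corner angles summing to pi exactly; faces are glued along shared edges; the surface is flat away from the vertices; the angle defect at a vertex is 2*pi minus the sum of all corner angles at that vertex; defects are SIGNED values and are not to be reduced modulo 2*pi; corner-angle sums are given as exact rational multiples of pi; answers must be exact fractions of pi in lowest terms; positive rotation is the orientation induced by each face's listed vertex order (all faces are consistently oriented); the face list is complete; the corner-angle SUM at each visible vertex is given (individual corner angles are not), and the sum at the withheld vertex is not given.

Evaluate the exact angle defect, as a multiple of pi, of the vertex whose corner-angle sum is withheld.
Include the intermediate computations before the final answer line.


V = 6, E = 12, F = 8; chi = V - E + F = 2
Gauss-Bonnet: total defect = 2*pi*chi = 4*pi; visible defects sum to (77/24)*pi

Answer: defect(P4) = (19/24)*pi


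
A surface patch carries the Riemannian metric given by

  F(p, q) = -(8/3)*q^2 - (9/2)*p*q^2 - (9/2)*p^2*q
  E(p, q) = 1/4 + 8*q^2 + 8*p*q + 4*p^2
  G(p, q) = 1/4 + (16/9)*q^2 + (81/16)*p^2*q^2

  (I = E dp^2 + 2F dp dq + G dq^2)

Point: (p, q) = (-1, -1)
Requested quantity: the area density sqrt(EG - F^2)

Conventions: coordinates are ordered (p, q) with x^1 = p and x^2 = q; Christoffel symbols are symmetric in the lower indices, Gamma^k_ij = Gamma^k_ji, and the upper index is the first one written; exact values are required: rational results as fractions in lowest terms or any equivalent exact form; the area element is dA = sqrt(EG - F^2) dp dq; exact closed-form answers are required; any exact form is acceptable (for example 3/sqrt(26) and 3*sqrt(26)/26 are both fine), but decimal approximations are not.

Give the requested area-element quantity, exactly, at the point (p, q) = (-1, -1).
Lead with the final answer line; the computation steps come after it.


Answer: sqrt(EG - F^2) = sqrt(59597)/24

E = 81/4, F = 19/3, G = 1021/144; EG - F^2 = 59597/576


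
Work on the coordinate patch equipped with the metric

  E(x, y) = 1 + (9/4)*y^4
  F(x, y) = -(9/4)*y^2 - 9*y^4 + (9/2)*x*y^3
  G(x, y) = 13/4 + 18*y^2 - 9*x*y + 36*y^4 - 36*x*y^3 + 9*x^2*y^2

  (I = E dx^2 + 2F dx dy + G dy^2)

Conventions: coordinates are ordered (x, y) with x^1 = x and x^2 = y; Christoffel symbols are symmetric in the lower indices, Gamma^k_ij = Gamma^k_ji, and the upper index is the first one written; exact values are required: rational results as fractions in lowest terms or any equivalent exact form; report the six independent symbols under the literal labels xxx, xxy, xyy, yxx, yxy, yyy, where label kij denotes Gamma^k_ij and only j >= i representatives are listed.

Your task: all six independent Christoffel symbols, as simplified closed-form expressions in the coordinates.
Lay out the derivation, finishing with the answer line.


E = 1 + (9/4)*y^4; F = -(9/4)*y^2 - 9*y^4 + (9/2)*x*y^3; G = 13/4 + 18*y^2 - 9*x*y + 36*y^4 - 36*x*y^3 + 9*x^2*y^2
Gamma^k_ij = (1/2) g^{kl} (d_i g_jl + d_j g_il - d_l g_ij), with g^inv = (1/(EG-F^2)) [[G, -F], [-F, E]]
first partials: E_x = 0, E_y = 9*y^3, F_x = (9/2)*y^3, F_y = -(9/2)*y - 36*y^3 + (27/2)*x*y^2, G_x = -9*y - 36*y^3 + 18*x*y^2, G_y = 36*y - 9*x + 144*y^3 - 108*x*y^2 + 18*x^2*y
D = EG - F^2 = 13/4 + 18*y^2 - 9*x*y + (153/4)*y^4 - 36*x*y^3 + 9*x^2*y^2
expanded: Gamma^x_xx = (G E_x - 2F F_x + F E_y)/(2D), Gamma^x_xy = (G E_y - F G_x)/(2D), Gamma^x_yy = (2G F_y - G G_x - F G_y)/(2D), Gamma^y_xx = (2E F_x - E E_y - F E_x)/(2D), Gamma^y_xy = (E G_x - F E_y)/(2D), Gamma^y_yy = (E G_y - 2F F_y + F G_x)/(2D); substitute and cancel common factors

Answer: Gamma_xxx = 0, Gamma_xxy = 18*y^3/(36*x^2*y^2 - 144*x*y^3 - 36*x*y + 153*y^4 + 72*y^2 + 13), Gamma_xyy = (18*x*y^2 - 72*y^3)/(36*x^2*y^2 - 144*x*y^3 - 36*x*y + 153*y^4 + 72*y^2 + 13), Gamma_yxx = 0, Gamma_yxy = (36*x*y^2 - 72*y^3 - 18*y)/(36*x^2*y^2 - 144*x*y^3 - 36*x*y + 153*y^4 + 72*y^2 + 13), Gamma_yyy = (36*x^2*y - 216*x*y^2 - 18*x + 288*y^3 + 72*y)/(36*x^2*y^2 - 144*x*y^3 - 36*x*y + 153*y^4 + 72*y^2 + 13)


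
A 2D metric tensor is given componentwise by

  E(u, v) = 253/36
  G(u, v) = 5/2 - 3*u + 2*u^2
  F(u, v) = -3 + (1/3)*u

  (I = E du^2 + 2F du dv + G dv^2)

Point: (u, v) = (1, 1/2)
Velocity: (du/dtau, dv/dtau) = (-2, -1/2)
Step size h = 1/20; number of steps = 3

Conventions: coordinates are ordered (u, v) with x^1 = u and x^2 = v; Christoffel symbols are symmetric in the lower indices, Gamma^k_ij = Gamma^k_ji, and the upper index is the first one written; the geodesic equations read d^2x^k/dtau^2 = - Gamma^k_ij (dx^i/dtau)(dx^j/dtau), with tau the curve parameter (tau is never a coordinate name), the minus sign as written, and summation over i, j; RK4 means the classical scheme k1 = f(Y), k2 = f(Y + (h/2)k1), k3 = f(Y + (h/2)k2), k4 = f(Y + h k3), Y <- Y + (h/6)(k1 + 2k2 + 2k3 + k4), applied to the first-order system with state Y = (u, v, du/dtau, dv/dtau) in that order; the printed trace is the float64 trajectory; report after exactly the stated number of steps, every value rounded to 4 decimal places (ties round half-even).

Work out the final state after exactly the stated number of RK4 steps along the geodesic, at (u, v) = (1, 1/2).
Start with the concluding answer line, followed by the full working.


Answer: u = 0.6750, v = 0.3595, du/dtau = -2.3305, dv/dtau = -1.3589

f(Y) = (du/dtau, dv/dtau, -Gamma^u_ij Y'^i Y'^j, -Gamma^v_ij Y'^i Y'^j) with the Gammas evaluated at the stage position; h = 0.050000; intermediate values shown to 6 dp
step 0: u = 1.0000, v = 0.5000, du/dtau = -2.0000, dv/dtau = -0.5000
step 1:
  k1: at (u, v) = (1.000000, 0.500000), (du/dtau, dv/dtau) = (-2.000000, -0.500000); Gamma_uuu = 0.259109, Gamma_uuv = 0.388664, Gamma_uvv = -0.218623, Gamma_vuu = 0.682861, Gamma_vuv = 1.024291, Gamma_vvv = -0.388664; k1 = (-2.000000, -0.500000, -1.759109, -4.682861)
  k2: at (u, v) = (0.950000, 0.487500), (du/dtau, dv/dtau) = (-2.043978, -0.617072); Gamma_uuu = 0.295671, Gamma_uuv = 0.354805, Gamma_uvv = -0.192388, Gamma_vuu = 0.774375, Gamma_vuv = 0.929250, Gamma_vvv = -0.354805; k2 = (-2.043978, -0.617072, -2.057025, -5.444208)
  k3: at (u, v) = (0.948901, 0.484573), (du/dtau, dv/dtau) = (-2.051426, -0.636105); Gamma_uuu = 0.296508, Gamma_uuv = 0.353854, Gamma_uvv = -0.191730, Gamma_vuu = 0.776462, Gamma_vuv = 0.926633, Gamma_vvv = -0.353854; k3 = (-2.051426, -0.636105, -2.093731, -5.542811)
  k4: at (u, v) = (0.897429, 0.468195), (du/dtau, dv/dtau) = (-2.104687, -0.777141); Gamma_uuu = 0.336673, Gamma_uuv = 0.297812, Gamma_uvv = -0.156408, Gamma_vuu = 0.876041, Gamma_vuv = 0.774922, Gamma_vvv = -0.297812; k4 = (-2.104687, -0.777141, -2.371123, -6.235725)
  Y <- Y + (h/6)(k1 + 2k2 + 2k3 + k4): u = 0.8975, v = 0.4685, du/dtau = -2.1036, dv/dtau = -0.7741
step 2:
  k1: at (u, v) = (0.897538, 0.468471), (du/dtau, dv/dtau) = (-2.103598, -0.774105); Gamma_uuu = 0.336587, Gamma_uuv = 0.297955, Gamma_uvv = -0.156493, Gamma_vuu = 0.875829, Gamma_vuv = 0.775306, Gamma_vvv = -0.297955; k1 = (-2.103598, -0.774105, -2.366047, -6.222135)
  k2: at (u, v) = (0.844948, 0.449118), (du/dtau, dv/dtau) = (-2.162749, -0.929659); Gamma_uuu = 0.377474, Gamma_uuv = 0.215042, Gamma_uvv = -0.110199, Gamma_vuu = 0.975887, Gamma_vuv = 0.555949, Gamma_vvv = -0.215042; k2 = (-2.162749, -0.929659, -2.535120, -6.614445)
  k3: at (u, v) = (0.843469, 0.445229), (du/dtau, dv/dtau) = (-2.166976, -0.939466); Gamma_uuu = 0.378583, Gamma_uuv = 0.212314, Gamma_uvv = -0.108738, Gamma_vuu = 0.978576, Gamma_vuv = 0.548798, Gamma_vvv = -0.212314; k3 = (-2.166976, -0.939466, -2.546230, -6.642283)
  k4: at (u, v) = (0.789189, 0.421498), (du/dtau, dv/dtau) = (-2.230909, -1.106219); Gamma_uuu = 0.415830, Gamma_uuv = 0.097775, Gamma_uvv = -0.049231, Gamma_vuu = 1.067748, Gamma_vuv = 0.251062, Gamma_vvv = -0.097775; k4 = (-2.230909, -1.106219, -2.491916, -6.433669)
  Y <- Y + (h/6)(k1 + 2k2 + 2k3 + k4): u = 0.7893, v = 0.4216, du/dtau = -2.2288, dv/dtau = -1.1005
step 3:
  k1: at (u, v) = (0.789255, 0.421649), (du/dtau, dv/dtau) = (-2.228770, -1.100516); Gamma_uuu = 0.415790, Gamma_uuv = 0.097930, Gamma_uvv = -0.049309, Gamma_vuu = 1.067655, Gamma_vuv = 0.251462, Gamma_vvv = -0.097930; k1 = (-2.228770, -1.100516, -2.486086, -6.418448)
  k2: at (u, v) = (0.733535, 0.394137), (du/dtau, dv/dtau) = (-2.290922, -1.260977); Gamma_uuu = 0.442800, Gamma_uuv = -0.043743, Gamma_uvv = 0.021837, Gamma_vuu = 1.129347, Gamma_vuv = -0.111566, Gamma_vvv = 0.043743; k2 = (-2.290922, -1.260977, -2.105950, -5.352151)
  k3: at (u, v) = (0.731982, 0.390125), (du/dtau, dv/dtau) = (-2.281419, -1.234319); Gamma_uuu = 0.443333, Gamma_uuv = -0.047929, Gamma_uvv = 0.023924, Gamma_vuu = 1.130492, Gamma_vuv = -0.122218, Gamma_vvv = 0.047929; k3 = (-2.281419, -1.234319, -2.074002, -5.268756)
  k4: at (u, v) = (0.675184, 0.359933), (du/dtau, dv/dtau) = (-2.332470, -1.363953); Gamma_uuu = 0.453069, Gamma_uuv = -0.203382, Gamma_uvv = 0.101598, Gamma_vuu = 1.147438, Gamma_vuv = -0.515083, Gamma_vvv = 0.203382; k4 = (-2.332470, -1.363953, -1.359824, -3.343558)
  Y <- Y + (h/6)(k1 + 2k2 + 2k3 + k4): u = 0.6750, v = 0.3595, du/dtau = -2.3305, dv/dtau = -1.3589


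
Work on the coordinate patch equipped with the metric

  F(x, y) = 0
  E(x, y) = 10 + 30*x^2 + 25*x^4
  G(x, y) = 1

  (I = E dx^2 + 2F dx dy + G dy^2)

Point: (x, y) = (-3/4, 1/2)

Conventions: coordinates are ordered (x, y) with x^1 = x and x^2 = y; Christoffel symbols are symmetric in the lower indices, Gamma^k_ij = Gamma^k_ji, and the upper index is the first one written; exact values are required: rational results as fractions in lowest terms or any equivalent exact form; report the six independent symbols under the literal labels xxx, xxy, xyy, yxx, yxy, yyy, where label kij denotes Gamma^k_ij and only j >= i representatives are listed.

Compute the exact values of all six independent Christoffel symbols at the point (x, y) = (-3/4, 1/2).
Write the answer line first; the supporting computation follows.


Answer: Gamma_xxx = -2232/1781, Gamma_xxy = 0, Gamma_xyy = 0, Gamma_yxx = 0, Gamma_yxy = 0, Gamma_yyy = 0

E = 8905/256, F = 0, G = 1 at the point
E_x = -1395/16, E_y = 0, F_x = 0, F_y = 0, G_x = 0, G_y = 0
EG - F^2 = 8905/256;  g^inv = (256/8905) * [[1, 0], [0, 8905/256]]
first-kind symbols [ij,l] = (1/2)(d_i g_jl + d_j g_il - d_l g_ij): [xx,x] = E_x/2 = -1395/32, [xx,y] = F_x - E_y/2 = 0, [xy,x] = E_y/2 = 0, [xy,y] = G_x/2 = 0, [yy,x] = F_y - G_x/2 = 0, [yy,y] = G_y/2 = 0
Gamma^x_ij = (G*[ij,x] - F*[ij,y])/(EG - F^2), Gamma^y_ij = (E*[ij,y] - F*[ij,x])/(EG - F^2)


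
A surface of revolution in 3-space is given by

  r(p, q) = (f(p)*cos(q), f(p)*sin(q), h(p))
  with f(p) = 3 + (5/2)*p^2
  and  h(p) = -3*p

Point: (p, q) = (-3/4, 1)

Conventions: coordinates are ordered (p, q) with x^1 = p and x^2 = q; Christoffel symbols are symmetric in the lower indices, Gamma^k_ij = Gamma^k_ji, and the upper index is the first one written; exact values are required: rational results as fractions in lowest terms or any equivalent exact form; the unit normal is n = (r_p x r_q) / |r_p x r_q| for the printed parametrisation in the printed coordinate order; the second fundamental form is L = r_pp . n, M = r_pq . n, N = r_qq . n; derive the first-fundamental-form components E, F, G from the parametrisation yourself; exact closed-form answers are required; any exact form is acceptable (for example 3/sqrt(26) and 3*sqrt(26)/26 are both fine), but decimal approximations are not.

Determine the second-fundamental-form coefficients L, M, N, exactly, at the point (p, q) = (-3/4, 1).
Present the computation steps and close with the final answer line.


f = 141/32, f' = -15/4, f'' = 5, h' = -3, h'' = 0
E = 369/16, F = 0, G = 19881/1024; answer radicand W^2 = 369/16
unnormalised second-form numerators: l = 15, m = 0, n = -423/32; L = l/sqrt(369/16), and similarly M = m/sqrt(W^2), N = n/sqrt(W^2)

Answer: L = 20*sqrt(41)/41, M = 0, N = -141*sqrt(41)/328


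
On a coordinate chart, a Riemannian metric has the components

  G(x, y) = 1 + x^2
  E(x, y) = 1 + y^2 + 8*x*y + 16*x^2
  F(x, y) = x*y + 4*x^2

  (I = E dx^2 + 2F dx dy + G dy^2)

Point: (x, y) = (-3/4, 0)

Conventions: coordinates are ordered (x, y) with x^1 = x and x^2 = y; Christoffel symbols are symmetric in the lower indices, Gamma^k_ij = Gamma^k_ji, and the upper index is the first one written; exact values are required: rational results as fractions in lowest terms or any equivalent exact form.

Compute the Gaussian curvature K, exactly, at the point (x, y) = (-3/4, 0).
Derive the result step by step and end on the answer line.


E = 10, F = 9/4, G = 25/16, EG - F^2 = 169/16 at the point
E_x = -24, E_y = -6, F_x = -6, F_y = -3/4, G_x = -3/2, G_y = 0
E_yy = 2, F_xy = 1, G_xx = 2
The intrinsic route: Brioschi's K = (det M1 - det M2)/(EG - F^2)^2.
M1 = [[-E_yy/2 + F_xy - G_xx/2, E_x/2, F_x - E_y/2], [F_y - G_x/2, E, F], [G_y/2, F, G]] = [[-1, -12, -3], [0, 10, 9/4], [0, 9/4, 25/16]]; det M1 = -169/16
M2 = [[0, E_y/2, G_x/2], [E_y/2, E, F], [G_x/2, F, G]] = [[0, -3, -3/4], [-3, 10, 9/4], [-3/4, 9/4, 25/16]]; det M2 = -153/16
det M1 - det M2 = -1; K = -1 / (169/16)^2 = -256/28561

Answer: K = -256/28561


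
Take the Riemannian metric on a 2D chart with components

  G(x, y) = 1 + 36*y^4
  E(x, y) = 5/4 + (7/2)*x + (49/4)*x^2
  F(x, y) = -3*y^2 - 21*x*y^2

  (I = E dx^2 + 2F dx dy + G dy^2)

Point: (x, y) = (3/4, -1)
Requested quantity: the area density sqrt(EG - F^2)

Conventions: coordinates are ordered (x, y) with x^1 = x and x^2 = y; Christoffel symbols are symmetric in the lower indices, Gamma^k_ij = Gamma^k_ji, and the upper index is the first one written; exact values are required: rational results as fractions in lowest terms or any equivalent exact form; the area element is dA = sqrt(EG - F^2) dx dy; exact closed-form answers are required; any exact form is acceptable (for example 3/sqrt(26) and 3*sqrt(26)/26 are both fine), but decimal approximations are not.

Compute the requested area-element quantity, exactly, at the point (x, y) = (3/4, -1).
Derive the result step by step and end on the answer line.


E = 689/64, F = -75/4, G = 37; EG - F^2 = 2993/64

Answer: sqrt(EG - F^2) = sqrt(2993)/8


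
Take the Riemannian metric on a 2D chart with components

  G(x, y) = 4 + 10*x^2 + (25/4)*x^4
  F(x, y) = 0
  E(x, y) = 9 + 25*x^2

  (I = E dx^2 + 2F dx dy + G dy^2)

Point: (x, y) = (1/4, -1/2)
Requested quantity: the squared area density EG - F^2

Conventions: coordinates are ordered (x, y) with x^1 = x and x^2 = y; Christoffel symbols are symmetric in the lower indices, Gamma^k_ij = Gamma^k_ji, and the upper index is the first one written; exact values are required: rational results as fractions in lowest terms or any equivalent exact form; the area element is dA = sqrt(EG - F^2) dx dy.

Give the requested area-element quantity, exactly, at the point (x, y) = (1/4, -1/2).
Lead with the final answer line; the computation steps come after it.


Answer: EG - F^2 = 804609/16384

E = 169/16, F = 0, G = 4761/1024; EG - F^2 = 804609/16384


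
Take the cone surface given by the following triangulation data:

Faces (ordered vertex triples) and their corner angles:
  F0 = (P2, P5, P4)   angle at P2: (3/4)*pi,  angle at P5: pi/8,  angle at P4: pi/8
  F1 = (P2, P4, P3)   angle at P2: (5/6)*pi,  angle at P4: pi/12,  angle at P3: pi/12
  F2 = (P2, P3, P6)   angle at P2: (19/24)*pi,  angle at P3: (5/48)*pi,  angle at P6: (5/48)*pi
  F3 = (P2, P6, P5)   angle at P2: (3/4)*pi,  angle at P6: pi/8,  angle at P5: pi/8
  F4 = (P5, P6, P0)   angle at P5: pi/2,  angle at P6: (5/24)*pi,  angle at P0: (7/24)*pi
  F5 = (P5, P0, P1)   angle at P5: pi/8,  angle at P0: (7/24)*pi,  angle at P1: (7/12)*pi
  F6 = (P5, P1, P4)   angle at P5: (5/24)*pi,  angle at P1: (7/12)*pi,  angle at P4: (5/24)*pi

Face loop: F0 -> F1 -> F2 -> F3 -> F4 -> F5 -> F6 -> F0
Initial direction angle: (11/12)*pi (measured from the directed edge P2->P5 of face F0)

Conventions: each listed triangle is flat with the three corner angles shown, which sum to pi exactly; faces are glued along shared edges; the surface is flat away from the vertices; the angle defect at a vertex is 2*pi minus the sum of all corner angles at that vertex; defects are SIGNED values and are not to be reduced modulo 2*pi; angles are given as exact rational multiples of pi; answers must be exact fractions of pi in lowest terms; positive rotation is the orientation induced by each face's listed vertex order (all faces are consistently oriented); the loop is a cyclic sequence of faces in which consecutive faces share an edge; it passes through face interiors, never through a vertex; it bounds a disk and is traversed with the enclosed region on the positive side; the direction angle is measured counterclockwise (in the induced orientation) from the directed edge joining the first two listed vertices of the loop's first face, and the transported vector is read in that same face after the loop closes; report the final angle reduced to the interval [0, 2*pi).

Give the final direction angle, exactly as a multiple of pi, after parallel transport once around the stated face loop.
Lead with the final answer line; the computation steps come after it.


Answer: final direction angle = (17/24)*pi

enclosed vertex P2: corner angles sum to (25/8)*pi, defect = 2*pi - (25/8)*pi = (-9/8)*pi
enclosed vertex P5: corner angles sum to (13/12)*pi, defect = 2*pi - (13/12)*pi = (11/12)*pi
summing the enclosed defects onto the initial angle, mod 2*pi in the induced orientation:
final angle = (11/12)*pi - (5/24)*pi = (17/24)*pi (mod 2*pi)


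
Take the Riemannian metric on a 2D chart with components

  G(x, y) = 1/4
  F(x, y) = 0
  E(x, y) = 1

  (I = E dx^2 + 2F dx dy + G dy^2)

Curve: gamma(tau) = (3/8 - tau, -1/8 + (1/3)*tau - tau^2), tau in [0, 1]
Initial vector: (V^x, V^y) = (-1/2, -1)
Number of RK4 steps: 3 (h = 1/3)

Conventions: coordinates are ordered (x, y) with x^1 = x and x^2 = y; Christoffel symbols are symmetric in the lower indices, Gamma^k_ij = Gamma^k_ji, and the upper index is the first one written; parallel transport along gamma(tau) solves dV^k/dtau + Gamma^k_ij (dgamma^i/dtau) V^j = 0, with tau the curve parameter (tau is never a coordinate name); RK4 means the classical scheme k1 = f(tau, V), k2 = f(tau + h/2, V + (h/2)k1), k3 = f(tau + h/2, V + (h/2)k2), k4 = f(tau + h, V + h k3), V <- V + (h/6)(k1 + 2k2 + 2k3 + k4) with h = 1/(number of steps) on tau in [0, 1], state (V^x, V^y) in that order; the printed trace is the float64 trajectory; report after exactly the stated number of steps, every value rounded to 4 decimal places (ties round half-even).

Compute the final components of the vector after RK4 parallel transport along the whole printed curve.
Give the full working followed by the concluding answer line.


gamma'(tau) = (-1, 1/3 - 2*tau); f(tau, V)^k = -Gamma^k_ij(gamma(tau)) gamma'^i(tau) V^j; h = 1/3; intermediate values shown to 6 dp
curve data and Christoffel symbols at the stage parameters:
  tau = 0.000000: gamma = (0.375000, -0.125000), gamma' = (-1.000000, 0.333333); Gamma_xxx = 0.000000, Gamma_xxy = 0.000000, Gamma_xyy = 0.000000, Gamma_yxx = 0.000000, Gamma_yxy = 0.000000, Gamma_yyy = 0.000000
  tau = 0.166667: gamma = (0.208333, -0.097222), gamma' = (-1.000000, 0.000000); Gamma_xxx = 0.000000, Gamma_xxy = 0.000000, Gamma_xyy = 0.000000, Gamma_yxx = 0.000000, Gamma_yxy = 0.000000, Gamma_yyy = 0.000000
  tau = 0.333333: gamma = (0.041667, -0.125000), gamma' = (-1.000000, -0.333333); Gamma_xxx = 0.000000, Gamma_xxy = 0.000000, Gamma_xyy = 0.000000, Gamma_yxx = 0.000000, Gamma_yxy = 0.000000, Gamma_yyy = 0.000000
  tau = 0.500000: gamma = (-0.125000, -0.208333), gamma' = (-1.000000, -0.666667); Gamma_xxx = 0.000000, Gamma_xxy = 0.000000, Gamma_xyy = 0.000000, Gamma_yxx = 0.000000, Gamma_yxy = 0.000000, Gamma_yyy = 0.000000
  tau = 0.666667: gamma = (-0.291667, -0.347222), gamma' = (-1.000000, -1.000000); Gamma_xxx = 0.000000, Gamma_xxy = 0.000000, Gamma_xyy = 0.000000, Gamma_yxx = 0.000000, Gamma_yxy = 0.000000, Gamma_yyy = 0.000000
  tau = 0.833333: gamma = (-0.458333, -0.541667), gamma' = (-1.000000, -1.333333); Gamma_xxx = 0.000000, Gamma_xxy = 0.000000, Gamma_xyy = 0.000000, Gamma_yxx = 0.000000, Gamma_yxy = 0.000000, Gamma_yyy = 0.000000
  tau = 1.000000: gamma = (-0.625000, -0.791667), gamma' = (-1.000000, -1.666667); Gamma_xxx = 0.000000, Gamma_xxy = 0.000000, Gamma_xyy = 0.000000, Gamma_yxx = 0.000000, Gamma_yxy = 0.000000, Gamma_yyy = 0.000000
step 0: V^x = -0.5000, V^y = -1.0000
step 1: k1 = (0.000000, 0.000000), k2 = (0.000000, 0.000000), k3 = (0.000000, 0.000000), k4 = (0.000000, 0.000000); V <- V + (h/6)(k1 + 2k2 + 2k3 + k4): V^x = -0.5000, V^y = -1.0000
step 2: k1 = (0.000000, 0.000000), k2 = (0.000000, 0.000000), k3 = (0.000000, 0.000000), k4 = (0.000000, 0.000000); V <- V + (h/6)(k1 + 2k2 + 2k3 + k4): V^x = -0.5000, V^y = -1.0000
step 3: k1 = (0.000000, 0.000000), k2 = (0.000000, 0.000000), k3 = (0.000000, 0.000000), k4 = (0.000000, 0.000000); V <- V + (h/6)(k1 + 2k2 + 2k3 + k4): V^x = -0.5000, V^y = -1.0000

Answer: V^x = -0.5000, V^y = -1.0000
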